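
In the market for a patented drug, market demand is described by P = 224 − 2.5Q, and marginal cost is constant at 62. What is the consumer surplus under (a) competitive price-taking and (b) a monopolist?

Competitive firms price at marginal cost: P = 62, giving Q = 64.8.
CS = ½·(224 − 62)·64.8 = 5248.8.
Monopoly sets MR = MC: 224 − 5Q = 62 ⇒ Q = 32.4, P = 224 − 2.5·32.4 = 143.
CS = ½·(224 − 143)·32.4 = 1312.2.

Competition: CS = 5248.8; Monopoly: CS = 1312.2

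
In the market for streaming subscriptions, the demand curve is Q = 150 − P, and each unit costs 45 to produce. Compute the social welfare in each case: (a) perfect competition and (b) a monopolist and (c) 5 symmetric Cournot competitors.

Competition: TS = 5512.5; Monopoly: TS = 4134.375; Cournot: TS = 5359.375

Inverting demand: P = 150 − Q.
Perfect competition: P = MC = 45, so 150 − Q = 45 and Q = 105.
CS = ½·(150 − 45)·105 = 5512.5; PS = (45 − 45)·105 = 0; TS = 5512.5.
A monopolist chooses Q where MR = MC. MR = 150 − 2Q; setting this equal to 45 gives Q = 52.5 and P = 97.5.
CS = ½·(150 − 97.5)·52.5 = 1378.125; PS = (97.5 − 45)·52.5 = 2756.25; TS = 4134.375.
With 5 symmetric Cournot firms, each firm's FOC gives 150 − 6q = 45, so q = 17.5, Q = 5·17.5 = 87.5, and P = 62.5.
CS = ½·(150 − 62.5)·87.5 = 3828.125; PS = (62.5 − 45)·87.5 = 1531.25; TS = 5359.375.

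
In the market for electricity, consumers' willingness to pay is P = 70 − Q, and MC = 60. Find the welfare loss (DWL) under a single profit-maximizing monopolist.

Competitive firms price at marginal cost: P = 60, giving Q = 10.
Monopoly sets MR = MC: 70 − 2Q = 60 ⇒ Q = 5, P = 70 − 5 = 65.
DWL is the triangle between Q = 5 and Q = 10: ½·(10 − 5)·(65 − 60) = 12.5.

DWL = 12.5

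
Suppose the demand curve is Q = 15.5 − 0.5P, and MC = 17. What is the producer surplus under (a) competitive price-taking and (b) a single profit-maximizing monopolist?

Inverting demand: P = 31 − 2Q.
Under competition P = MC = 17, so Q = (31 − 17)/2 = 7.
PS = (17 − 17)·7 = 0.
Monopoly sets MR = MC: 31 − 4Q = 17 ⇒ Q = 3.5, P = 31 − 2·3.5 = 24.
PS = (24 − 17)·3.5 = 24.5.

Competition: PS = 0; Monopoly: PS = 24.5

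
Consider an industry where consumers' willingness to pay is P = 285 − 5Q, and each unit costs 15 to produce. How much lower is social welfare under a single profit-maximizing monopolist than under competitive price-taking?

TS falls by 1822.5

Perfect competition: P = MC = 15, so 285 − 5Q = 15 and Q = 54.
CS = ½·(285 − 15)·54 = 7290; PS = (15 − 15)·54 = 0; TS = 7290.
Monopoly sets MR = MC: 285 − 10Q = 15 ⇒ Q = 27, P = 285 − 5·27 = 150.
CS = ½·(285 − 150)·27 = 1822.5; PS = (150 − 15)·27 = 3645; TS = 5467.5.
Change in social welfare: 5467.5 − 7290 = −1822.5.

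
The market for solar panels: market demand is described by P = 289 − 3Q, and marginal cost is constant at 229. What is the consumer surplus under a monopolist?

CS = 150

Monopoly sets MR = MC: 289 − 6Q = 229 ⇒ Q = 10, P = 289 − 3·10 = 259.
CS = ½·(289 − 259)·10 = 150.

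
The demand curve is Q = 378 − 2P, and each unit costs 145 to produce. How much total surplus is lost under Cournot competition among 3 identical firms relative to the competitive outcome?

DWL = 121

Inverting demand: P = 189 − 0.5Q.
Competitive firms price at marginal cost: P = 145, giving Q = 88.
Cournot with 3 identical firms: the symmetric best-response condition is 189 − 2q = 145. Each firm produces q = 22, total output Q = 66, price P = 156.
DWL is the triangle between Q = 66 and Q = 88: ½·(88 − 66)·(156 − 145) = 121.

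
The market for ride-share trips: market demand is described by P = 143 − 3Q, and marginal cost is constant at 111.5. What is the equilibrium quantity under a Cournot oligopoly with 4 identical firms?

With 4 symmetric Cournot firms, each firm's FOC gives 143 − 15q = 111.5, so q = 2.1, Q = 4·2.1 = 8.4, and P = 117.8.

Q = 8.4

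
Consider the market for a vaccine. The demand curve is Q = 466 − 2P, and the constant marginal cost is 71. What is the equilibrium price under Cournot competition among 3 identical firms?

Inverting demand: P = 233 − 0.5Q.
In a 3-firm Cournot equilibrium, symmetry and the first-order condition give q = (233 − 71)/(2) = 81. So Q = 243 and P = 111.5.

P = 111.5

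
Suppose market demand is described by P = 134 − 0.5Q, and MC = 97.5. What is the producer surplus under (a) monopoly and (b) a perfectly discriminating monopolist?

Monopoly: PS = 666.125; Perfect PD: PS = 1332.25

A monopolist chooses Q where MR = MC. MR = 134 − Q; setting this equal to 97.5 gives Q = 36.5 and P = 115.75.
PS = (115.75 − 97.5)·36.5 = 666.125.
Under first-degree price discrimination the firm charges each unit its demand price and produces up to where P = MC, i.e. Q = 73. Consumer surplus is zero; producer surplus equals total surplus.
PS = ½·(134 − 97.5)·73 = 1332.25.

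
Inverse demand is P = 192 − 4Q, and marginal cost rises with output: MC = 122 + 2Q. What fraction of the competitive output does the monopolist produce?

A monopolist chooses Q where MR = MC. MR = 192 − 8Q; setting this equal to 122 + 2Q gives Q = 7 and P = 164.
Under competition P = MC: 192 − 4Q = 122 + 2Q ⇒ Q = 35/3, P = 436/3.
Ratio Q_m/Q_c = 7/(35/3) = 0.6.

Q_m/Q_c = 0.6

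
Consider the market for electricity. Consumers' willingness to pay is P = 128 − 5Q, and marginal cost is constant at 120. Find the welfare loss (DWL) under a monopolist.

DWL = 1.6

Competitive firms price at marginal cost: P = 120, giving Q = 1.6.
The monopolist equates marginal revenue to marginal cost: 128 − 10Q = 120, so Q = 0.8. From demand, P = 124.
DWL is the triangle between Q = 0.8 and Q = 1.6: ½·(1.6 − 0.8)·(124 − 120) = 1.6.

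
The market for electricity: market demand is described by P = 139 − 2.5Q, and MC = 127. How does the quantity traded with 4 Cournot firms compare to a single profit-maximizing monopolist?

In a 4-firm Cournot equilibrium, symmetry and the first-order condition give q = (139 − 127)/(12.5) = 0.96. So Q = 3.84 and P = 129.4.
The monopolist equates marginal revenue to marginal cost: 139 − 5Q = 127, so Q = 2.4. From demand, P = 133.

Cournot: Q = 3.84; Monopoly: Q = 2.4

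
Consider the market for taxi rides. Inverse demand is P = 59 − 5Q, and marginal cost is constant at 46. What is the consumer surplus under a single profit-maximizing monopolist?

The monopolist equates marginal revenue to marginal cost: 59 − 10Q = 46, so Q = 1.3. From demand, P = 52.5.
CS = ½·(59 − 52.5)·1.3 = 4.225.

CS = 4.225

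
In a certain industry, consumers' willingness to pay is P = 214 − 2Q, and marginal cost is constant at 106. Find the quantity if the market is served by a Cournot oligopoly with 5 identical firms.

In a 5-firm Cournot equilibrium, symmetry and the first-order condition give q = (214 − 106)/(12) = 9. So Q = 45 and P = 124.

Q = 45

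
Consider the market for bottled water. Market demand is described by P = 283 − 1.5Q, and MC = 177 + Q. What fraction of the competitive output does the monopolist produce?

Q_m/Q_c = 0.625

A monopolist chooses Q where MR = MC. MR = 283 − 3Q; setting this equal to 177 + Q gives Q = 26.5 and P = 243.25.
Competitive equilibrium sets price equal to marginal cost: 283 − 1.5Q = 177 + Q, so Q = 42.4 and P = 219.4.
Ratio Q_m/Q_c = 26.5/42.4 = 0.625.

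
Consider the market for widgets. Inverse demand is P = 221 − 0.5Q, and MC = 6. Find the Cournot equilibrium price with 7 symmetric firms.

Cournot with 7 identical firms: the symmetric best-response condition is 221 − 4q = 6. Each firm produces q = 53.75, total output Q = 376.25, price P = 32.875.

P = 32.875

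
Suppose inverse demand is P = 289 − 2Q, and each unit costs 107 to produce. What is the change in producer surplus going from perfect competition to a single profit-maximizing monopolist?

PS rises by 4140.5

Competitive firms price at marginal cost: P = 107, giving Q = 91.
PS = (107 − 107)·91 = 0.
A monopolist chooses Q where MR = MC. MR = 289 − 4Q; setting this equal to 107 gives Q = 45.5 and P = 198.
PS = (198 − 107)·45.5 = 4140.5.
Change in producer surplus: 4140.5 − 0 = 4140.5.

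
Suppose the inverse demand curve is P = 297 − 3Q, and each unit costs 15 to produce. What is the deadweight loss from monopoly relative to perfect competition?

Perfect competition: P = MC = 15, so 297 − 3Q = 15 and Q = 94.
The monopolist equates marginal revenue to marginal cost: 297 − 6Q = 15, so Q = 47. From demand, P = 156.
DWL is the triangle between Q = 47 and Q = 94: ½·(94 − 47)·(156 − 15) = 3313.5.

DWL = 3313.5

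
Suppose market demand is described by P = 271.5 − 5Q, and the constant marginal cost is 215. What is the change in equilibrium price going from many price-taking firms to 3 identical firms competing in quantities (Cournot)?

Competitive firms price at marginal cost: P = 215, giving Q = 11.3.
With 3 symmetric Cournot firms, each firm's FOC gives 271.5 − 20q = 215, so q = 2.825, Q = 3·2.825 = 8.475, and P = 229.125.
Change in equilibrium price: 229.125 − 215 = 14.125.

P rises by 14.125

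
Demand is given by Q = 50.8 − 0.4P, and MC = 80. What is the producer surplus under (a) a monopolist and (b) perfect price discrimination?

Monopoly: PS = 220.9; Perfect PD: PS = 441.8

Inverting demand: P = 127 − 2.5Q.
Monopoly sets MR = MC: 127 − 5Q = 80 ⇒ Q = 9.4, P = 127 − 2.5·9.4 = 103.5.
PS = (103.5 − 80)·9.4 = 220.9.
A perfectly discriminating monopolist sells every unit with P(Q) ≥ MC(Q), so output equals the competitive quantity Q = 18.8. Each buyer pays their reservation price, so CS = 0 and the firm captures all surplus.
PS = ½·(127 − 80)·18.8 = 441.8.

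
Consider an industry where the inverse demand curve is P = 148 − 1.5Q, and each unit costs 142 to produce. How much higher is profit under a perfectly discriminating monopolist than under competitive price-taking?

Profit rises by 12

Under competition P = MC = 142, so Q = (148 − 142)/1.5 = 4.
Profit = (142 − 142)·4 = 0.
With perfect price discrimination, output is the efficient level Q = 4 (where demand meets MC), but every buyer pays their willingness to pay: CS = 0 and PS = total surplus.
PS equals the full surplus area, 12. Profit = 12 = 12.
Change in profit: 12 − 0 = 12.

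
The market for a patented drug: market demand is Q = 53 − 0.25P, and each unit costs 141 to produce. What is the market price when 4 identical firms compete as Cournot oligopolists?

Inverting demand: P = 212 − 4Q.
Cournot with 4 identical firms: the symmetric best-response condition is 212 − 20q = 141. Each firm produces q = 3.55, total output Q = 14.2, price P = 155.2.

P = 155.2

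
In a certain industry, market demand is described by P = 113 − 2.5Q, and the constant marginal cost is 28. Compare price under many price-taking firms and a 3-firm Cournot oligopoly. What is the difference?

Price rises by 21.25

Competitive firms price at marginal cost: P = 28, giving Q = 34.
In a 3-firm Cournot equilibrium, symmetry and the first-order condition give q = (113 − 28)/(10) = 8.5. So Q = 25.5 and P = 49.25.
Change in price: 49.25 − 28 = 21.25.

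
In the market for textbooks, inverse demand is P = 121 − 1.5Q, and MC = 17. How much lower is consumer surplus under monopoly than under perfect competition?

Consumer surplus falls by 2704

Under competition P = MC = 17, so Q = (121 − 17)/1.5 = 208/3.
CS = ½·(121 − 17)·208/3 = 10816/3.
The monopolist equates marginal revenue to marginal cost: 121 − 3Q = 17, so Q = 104/3. From demand, P = 69.
CS = ½·(121 − 69)·104/3 = 2704/3.
Change in consumer surplus: 2704/3 − 10816/3 = −2704.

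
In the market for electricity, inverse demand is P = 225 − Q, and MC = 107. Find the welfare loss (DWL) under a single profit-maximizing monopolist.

DWL = 1740.5

Under competition P = MC = 107, so Q = (225 − 107)/1 = 118.
The monopolist equates marginal revenue to marginal cost: 225 − 2Q = 107, so Q = 59. From demand, P = 166.
DWL is the triangle between Q = 59 and Q = 118: ½·(118 − 59)·(166 − 107) = 1740.5.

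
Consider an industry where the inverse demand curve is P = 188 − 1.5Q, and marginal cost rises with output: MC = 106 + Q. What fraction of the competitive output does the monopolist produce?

Q_m/Q_c = 0.625

A monopolist chooses Q where MR = MC. MR = 188 − 3Q; setting this equal to 106 + Q gives Q = 20.5 and P = 157.25.
Under competition P = MC: 188 − 1.5Q = 106 + Q ⇒ Q = 32.8, P = 138.8.
Ratio Q_m/Q_c = 20.5/32.8 = 0.625.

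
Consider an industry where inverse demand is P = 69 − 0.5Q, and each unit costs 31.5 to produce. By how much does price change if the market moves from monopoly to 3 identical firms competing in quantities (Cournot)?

A monopolist chooses Q where MR = MC. MR = 69 − Q; setting this equal to 31.5 gives Q = 37.5 and P = 50.25.
In a 3-firm Cournot equilibrium, symmetry and the first-order condition give q = (69 − 31.5)/(2) = 18.75. So Q = 56.25 and P = 40.875.
Change in price: 40.875 − 50.25 = −9.375.

Price falls by 9.375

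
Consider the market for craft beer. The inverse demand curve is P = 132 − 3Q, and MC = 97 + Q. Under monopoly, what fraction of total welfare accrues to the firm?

The monopolist equates marginal revenue to marginal cost: 132 − 6Q = 97 + Q, so Q = 5. From demand, P = 117.
CS = ½·(132 − 117)·5 = 37.5.
PS = P·Q − VC(Q) = 117·5 − (97·5 + ½·1·5²) = 87.5.
Share captured = PS/TS = 87.5/125 = 0.7.

PS/TS = 0.7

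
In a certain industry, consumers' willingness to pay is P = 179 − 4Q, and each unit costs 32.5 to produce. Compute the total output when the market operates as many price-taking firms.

Q = 36.625

Under competition P = MC = 32.5, so Q = (179 − 32.5)/4 = 36.625.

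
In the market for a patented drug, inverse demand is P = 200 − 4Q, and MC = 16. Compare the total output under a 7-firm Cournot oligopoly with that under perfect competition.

Cournot: Q = 40.25; Competition: Q = 46

With 7 symmetric Cournot firms, each firm's FOC gives 200 − 32q = 16, so q = 5.75, Q = 7·5.75 = 40.25, and P = 39.
Perfect competition: P = MC = 16, so 200 − 4Q = 16 and Q = 46.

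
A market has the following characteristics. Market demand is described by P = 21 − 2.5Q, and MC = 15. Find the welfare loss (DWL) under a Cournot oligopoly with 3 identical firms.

Under competition P = MC = 15, so Q = (21 − 15)/2.5 = 2.4.
With 3 symmetric Cournot firms, each firm's FOC gives 21 − 10q = 15, so q = 0.6, Q = 3·0.6 = 1.8, and P = 16.5.
DWL is the triangle between Q = 1.8 and Q = 2.4: ½·(2.4 − 1.8)·(16.5 − 15) = 0.45.

DWL = 0.45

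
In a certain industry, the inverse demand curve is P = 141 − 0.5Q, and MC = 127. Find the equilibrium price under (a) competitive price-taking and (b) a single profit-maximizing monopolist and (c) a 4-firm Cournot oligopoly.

Under competition P = MC = 127, so Q = (141 − 127)/0.5 = 28.
The monopolist equates marginal revenue to marginal cost: 141 − Q = 127, so Q = 14. From demand, P = 134.
Cournot with 4 identical firms: the symmetric best-response condition is 141 − 2.5q = 127. Each firm produces q = 5.6, total output Q = 22.4, price P = 129.8.

Competition: P = 127; Monopoly: P = 134; Cournot: P = 129.8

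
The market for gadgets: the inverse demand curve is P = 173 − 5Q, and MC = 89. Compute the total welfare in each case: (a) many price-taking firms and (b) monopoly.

Competition: TS = 705.6; Monopoly: TS = 529.2

Competitive firms price at marginal cost: P = 89, giving Q = 16.8.
CS = ½·(173 − 89)·16.8 = 705.6; PS = (89 − 89)·16.8 = 0; TS = 705.6.
The monopolist equates marginal revenue to marginal cost: 173 − 10Q = 89, so Q = 8.4. From demand, P = 131.
CS = ½·(173 − 131)·8.4 = 176.4; PS = (131 − 89)·8.4 = 352.8; TS = 529.2.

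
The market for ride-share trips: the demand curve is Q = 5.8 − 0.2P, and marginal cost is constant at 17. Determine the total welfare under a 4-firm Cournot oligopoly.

Inverting demand: P = 29 − 5Q.
With 4 symmetric Cournot firms, each firm's FOC gives 29 − 25q = 17, so q = 0.48, Q = 4·0.48 = 1.92, and P = 19.4.
CS = ½·(29 − 19.4)·1.92 = 9.216; PS = (19.4 − 17)·1.92 = 4.608; TS = 13.824.

TS = 13.824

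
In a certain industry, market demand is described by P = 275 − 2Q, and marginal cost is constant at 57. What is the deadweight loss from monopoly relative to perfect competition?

Under competition P = MC = 57, so Q = (275 − 57)/2 = 109.
The monopolist equates marginal revenue to marginal cost: 275 − 4Q = 57, so Q = 54.5. From demand, P = 166.
DWL is the triangle between Q = 54.5 and Q = 109: ½·(109 − 54.5)·(166 − 57) = 2970.25.

DWL = 2970.25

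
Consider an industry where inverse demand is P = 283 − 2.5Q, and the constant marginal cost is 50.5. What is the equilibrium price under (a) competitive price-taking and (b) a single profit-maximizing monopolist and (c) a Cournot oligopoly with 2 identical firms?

Under competition P = MC = 50.5, so Q = (283 − 50.5)/2.5 = 93.
A monopolist chooses Q where MR = MC. MR = 283 − 5Q; setting this equal to 50.5 gives Q = 46.5 and P = 166.75.
Cournot with 2 identical firms: the symmetric best-response condition is 283 − 7.5q = 50.5. Each firm produces q = 31, total output Q = 62, price P = 128.

Competition: P = 50.5; Monopoly: P = 166.75; Cournot: P = 128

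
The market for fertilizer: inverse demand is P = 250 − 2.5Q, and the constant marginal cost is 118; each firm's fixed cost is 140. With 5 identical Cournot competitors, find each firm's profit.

π_i = 53.6

In a 5-firm Cournot equilibrium, symmetry and the first-order condition give q = (250 − 118)/(15) = 8.8. So Q = 44 and P = 140.
Each firm's profit = (140 − 118)·8.8 − 140 = 53.6.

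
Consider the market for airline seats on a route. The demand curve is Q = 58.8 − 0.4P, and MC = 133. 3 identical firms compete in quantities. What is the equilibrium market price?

P = 136.5

Inverting demand: P = 147 − 2.5Q.
With 3 symmetric Cournot firms, each firm's FOC gives 147 − 10q = 133, so q = 1.4, Q = 3·1.4 = 4.2, and P = 136.5.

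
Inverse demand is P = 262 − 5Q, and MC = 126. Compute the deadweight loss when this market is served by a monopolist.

Perfect competition: P = MC = 126, so 262 − 5Q = 126 and Q = 27.2.
The monopolist equates marginal revenue to marginal cost: 262 − 10Q = 126, so Q = 13.6. From demand, P = 194.
DWL is the triangle between Q = 13.6 and Q = 27.2: ½·(27.2 − 13.6)·(194 − 126) = 462.4.

DWL = 462.4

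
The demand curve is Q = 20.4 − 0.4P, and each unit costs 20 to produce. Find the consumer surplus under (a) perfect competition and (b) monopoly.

Inverting demand: P = 51 − 2.5Q.
Competitive firms price at marginal cost: P = 20, giving Q = 12.4.
CS = ½·(51 − 20)·12.4 = 192.2.
Monopoly sets MR = MC: 51 − 5Q = 20 ⇒ Q = 6.2, P = 51 − 2.5·6.2 = 35.5.
CS = ½·(51 − 35.5)·6.2 = 48.05.

Competition: CS = 192.2; Monopoly: CS = 48.05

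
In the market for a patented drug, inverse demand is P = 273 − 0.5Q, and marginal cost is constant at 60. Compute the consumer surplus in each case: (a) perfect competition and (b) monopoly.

Competition: CS = 45369; Monopoly: CS = 11342.25

Perfect competition: P = MC = 60, so 273 − 0.5Q = 60 and Q = 426.
CS = ½·(273 − 60)·426 = 45369.
The monopolist equates marginal revenue to marginal cost: 273 − Q = 60, so Q = 213. From demand, P = 166.5.
CS = ½·(273 − 166.5)·213 = 11342.25.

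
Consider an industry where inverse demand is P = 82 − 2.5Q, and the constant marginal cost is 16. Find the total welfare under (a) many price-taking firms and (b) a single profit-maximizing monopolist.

Competition: TS = 871.2; Monopoly: TS = 653.4

Under competition P = MC = 16, so Q = (82 − 16)/2.5 = 26.4.
CS = ½·(82 − 16)·26.4 = 871.2; PS = (16 − 16)·26.4 = 0; TS = 871.2.
The monopolist equates marginal revenue to marginal cost: 82 − 5Q = 16, so Q = 13.2. From demand, P = 49.
CS = ½·(82 − 49)·13.2 = 217.8; PS = (49 − 16)·13.2 = 435.6; TS = 653.4.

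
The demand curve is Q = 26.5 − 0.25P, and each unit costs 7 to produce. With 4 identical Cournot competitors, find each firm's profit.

Inverting demand: P = 106 − 4Q.
With 4 symmetric Cournot firms, each firm's FOC gives 106 − 20q = 7, so q = 4.95, Q = 4·4.95 = 19.8, and P = 26.8.
Each firm's profit = (26.8 − 7)·4.95 = 98.01.

π_i = 98.01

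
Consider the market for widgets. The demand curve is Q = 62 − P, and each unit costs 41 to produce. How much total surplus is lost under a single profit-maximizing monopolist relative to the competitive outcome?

DWL = 55.125

Inverting demand: P = 62 − Q.
Competitive firms price at marginal cost: P = 41, giving Q = 21.
Monopoly sets MR = MC: 62 − 2Q = 41 ⇒ Q = 10.5, P = 62 − 10.5 = 51.5.
DWL is the triangle between Q = 10.5 and Q = 21: ½·(21 − 10.5)·(51.5 − 41) = 55.125.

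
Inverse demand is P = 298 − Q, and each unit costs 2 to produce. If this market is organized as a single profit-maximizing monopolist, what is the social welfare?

TS = 32856

The monopolist equates marginal revenue to marginal cost: 298 − 2Q = 2, so Q = 148. From demand, P = 150.
CS = ½·(298 − 150)·148 = 10952; PS = (150 − 2)·148 = 21904; TS = 32856.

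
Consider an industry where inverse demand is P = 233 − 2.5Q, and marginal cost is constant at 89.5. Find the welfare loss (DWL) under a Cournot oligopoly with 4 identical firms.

Perfect competition: P = MC = 89.5, so 233 − 2.5Q = 89.5 and Q = 57.4.
Cournot with 4 identical firms: the symmetric best-response condition is 233 − 12.5q = 89.5. Each firm produces q = 11.48, total output Q = 45.92, price P = 118.2.
DWL is the triangle between Q = 45.92 and Q = 57.4: ½·(57.4 − 45.92)·(118.2 − 89.5) = 164.738.

DWL = 164.738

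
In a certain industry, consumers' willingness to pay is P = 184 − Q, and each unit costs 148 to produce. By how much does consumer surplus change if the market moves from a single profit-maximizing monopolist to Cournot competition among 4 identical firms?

The monopolist equates marginal revenue to marginal cost: 184 − 2Q = 148, so Q = 18. From demand, P = 166.
CS = ½·(184 − 166)·18 = 162.
With 4 symmetric Cournot firms, each firm's FOC gives 184 − 5q = 148, so q = 7.2, Q = 4·7.2 = 28.8, and P = 155.2.
CS = ½·(184 − 155.2)·28.8 = 414.72.
Change in consumer surplus: 414.72 − 162 = 252.72.

CS rises by 252.72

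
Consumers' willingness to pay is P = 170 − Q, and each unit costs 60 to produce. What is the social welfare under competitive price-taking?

TS = 6050

Competitive firms price at marginal cost: P = 60, giving Q = 110.
CS = ½·(170 − 60)·110 = 6050; PS = (60 − 60)·110 = 0; TS = 6050.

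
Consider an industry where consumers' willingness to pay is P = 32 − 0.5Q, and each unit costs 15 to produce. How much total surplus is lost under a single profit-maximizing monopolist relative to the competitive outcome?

Competitive firms price at marginal cost: P = 15, giving Q = 34.
A monopolist chooses Q where MR = MC. MR = 32 − Q; setting this equal to 15 gives Q = 17 and P = 23.5.
DWL is the triangle between Q = 17 and Q = 34: ½·(34 − 17)·(23.5 − 15) = 72.25.

DWL = 72.25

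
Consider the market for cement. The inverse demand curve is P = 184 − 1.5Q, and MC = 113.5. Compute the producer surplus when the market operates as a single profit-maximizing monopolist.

Monopoly sets MR = MC: 184 − 3Q = 113.5 ⇒ Q = 23.5, P = 184 − 1.5·23.5 = 148.75.
PS = (148.75 − 113.5)·23.5 = 828.375.

PS = 828.375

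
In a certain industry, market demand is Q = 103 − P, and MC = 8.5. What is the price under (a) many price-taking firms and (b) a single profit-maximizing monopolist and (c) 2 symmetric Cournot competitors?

Inverting demand: P = 103 − Q.
Under competition P = MC = 8.5, so Q = (103 − 8.5)/1 = 94.5.
A monopolist chooses Q where MR = MC. MR = 103 − 2Q; setting this equal to 8.5 gives Q = 47.25 and P = 55.75.
Cournot with 2 identical firms: the symmetric best-response condition is 103 − 3q = 8.5. Each firm produces q = 31.5, total output Q = 63, price P = 40.

Competition: P = 8.5; Monopoly: P = 55.75; Cournot: P = 40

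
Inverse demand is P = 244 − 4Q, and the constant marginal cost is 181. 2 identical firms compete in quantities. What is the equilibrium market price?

With 2 symmetric Cournot firms, each firm's FOC gives 244 − 12q = 181, so q = 5.25, Q = 2·5.25 = 10.5, and P = 202.

P = 202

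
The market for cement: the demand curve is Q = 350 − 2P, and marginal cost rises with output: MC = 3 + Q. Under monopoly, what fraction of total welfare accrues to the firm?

PS/TS = 0.8

Inverting demand: P = 175 − 0.5Q.
A monopolist chooses Q where MR = MC. MR = 175 − Q; setting this equal to 3 + Q gives Q = 86 and P = 132.
CS = ½·(175 − 132)·86 = 1849.
PS = P·Q − VC(Q) = 132·86 − (3·86 + ½·1·86²) = 7396.
Share captured = PS/TS = 7396/9245 = 0.8.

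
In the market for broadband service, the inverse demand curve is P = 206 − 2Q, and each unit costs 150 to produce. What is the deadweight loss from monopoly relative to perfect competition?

DWL = 196

Perfect competition: P = MC = 150, so 206 − 2Q = 150 and Q = 28.
Monopoly sets MR = MC: 206 − 4Q = 150 ⇒ Q = 14, P = 206 − 2·14 = 178.
DWL is the triangle between Q = 14 and Q = 28: ½·(28 − 14)·(178 − 150) = 196.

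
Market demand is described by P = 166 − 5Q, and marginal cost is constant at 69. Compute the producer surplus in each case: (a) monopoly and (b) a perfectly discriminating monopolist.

Monopoly: PS = 470.45; Perfect PD: PS = 940.9

The monopolist equates marginal revenue to marginal cost: 166 − 10Q = 69, so Q = 9.7. From demand, P = 117.5.
PS = (117.5 − 69)·9.7 = 470.45.
A perfectly discriminating monopolist sells every unit with P(Q) ≥ MC(Q), so output equals the competitive quantity Q = 19.4. Each buyer pays their reservation price, so CS = 0 and the firm captures all surplus.
PS = ½·(166 − 69)·19.4 = 940.9.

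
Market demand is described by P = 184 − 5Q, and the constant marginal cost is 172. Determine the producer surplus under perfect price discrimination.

With perfect price discrimination, output is the efficient level Q = 2.4 (where demand meets MC), but every buyer pays their willingness to pay: CS = 0 and PS = total surplus.
PS = ½·(184 − 172)·2.4 = 14.4.

PS = 14.4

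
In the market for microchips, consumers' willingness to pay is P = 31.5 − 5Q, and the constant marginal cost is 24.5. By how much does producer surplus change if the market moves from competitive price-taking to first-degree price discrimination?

Perfect competition: P = MC = 24.5, so 31.5 − 5Q = 24.5 and Q = 1.4.
PS = (24.5 − 24.5)·1.4 = 0.
A perfectly discriminating monopolist sells every unit with P(Q) ≥ MC(Q), so output equals the competitive quantity Q = 1.4. Each buyer pays their reservation price, so CS = 0 and the firm captures all surplus.
PS = ½·(31.5 − 24.5)·1.4 = 4.9.
Change in producer surplus: 4.9 − 0 = 4.9.

Producer surplus rises by 4.9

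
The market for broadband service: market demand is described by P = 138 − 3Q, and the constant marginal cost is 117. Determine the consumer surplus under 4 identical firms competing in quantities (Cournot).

With 4 symmetric Cournot firms, each firm's FOC gives 138 − 15q = 117, so q = 1.4, Q = 4·1.4 = 5.6, and P = 121.2.
CS = ½·(138 − 121.2)·5.6 = 47.04.

CS = 47.04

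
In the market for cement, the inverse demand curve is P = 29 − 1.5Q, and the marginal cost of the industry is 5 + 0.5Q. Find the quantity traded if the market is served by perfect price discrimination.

Under first-degree price discrimination the firm charges each unit its demand price and produces up to where P = MC, i.e. Q = 12. Consumer surplus is zero; producer surplus equals total surplus.

Q = 12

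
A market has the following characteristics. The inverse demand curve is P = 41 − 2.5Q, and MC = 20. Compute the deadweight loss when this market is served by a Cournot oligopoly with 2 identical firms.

DWL = 9.8

Competitive firms price at marginal cost: P = 20, giving Q = 8.4.
Cournot with 2 identical firms: the symmetric best-response condition is 41 − 7.5q = 20. Each firm produces q = 2.8, total output Q = 5.6, price P = 27.
DWL is the triangle between Q = 5.6 and Q = 8.4: ½·(8.4 − 5.6)·(27 − 20) = 9.8.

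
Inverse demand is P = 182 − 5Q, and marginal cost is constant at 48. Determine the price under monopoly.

P = 115

The monopolist equates marginal revenue to marginal cost: 182 − 10Q = 48, so Q = 13.4. From demand, P = 115.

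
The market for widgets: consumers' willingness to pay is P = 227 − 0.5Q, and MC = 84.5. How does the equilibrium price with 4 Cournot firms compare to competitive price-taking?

In a 4-firm Cournot equilibrium, symmetry and the first-order condition give q = (227 − 84.5)/(2.5) = 57. So Q = 228 and P = 113.
Under competition P = MC = 84.5, so Q = (227 − 84.5)/0.5 = 285.

Cournot: P = 113; Competition: P = 84.5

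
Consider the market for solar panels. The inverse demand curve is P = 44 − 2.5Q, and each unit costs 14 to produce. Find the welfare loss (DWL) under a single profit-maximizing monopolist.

Competitive firms price at marginal cost: P = 14, giving Q = 12.
A monopolist chooses Q where MR = MC. MR = 44 − 5Q; setting this equal to 14 gives Q = 6 and P = 29.
DWL is the triangle between Q = 6 and Q = 12: ½·(12 − 6)·(29 − 14) = 45.

DWL = 45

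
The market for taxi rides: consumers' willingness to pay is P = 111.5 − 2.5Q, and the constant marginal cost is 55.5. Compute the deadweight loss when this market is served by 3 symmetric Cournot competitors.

Perfect competition: P = MC = 55.5, so 111.5 − 2.5Q = 55.5 and Q = 22.4.
Cournot with 3 identical firms: the symmetric best-response condition is 111.5 − 10q = 55.5. Each firm produces q = 5.6, total output Q = 16.8, price P = 69.5.
DWL is the triangle between Q = 16.8 and Q = 22.4: ½·(22.4 − 16.8)·(69.5 − 55.5) = 39.2.

DWL = 39.2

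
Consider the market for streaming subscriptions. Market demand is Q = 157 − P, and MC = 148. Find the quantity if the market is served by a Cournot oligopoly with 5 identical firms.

Inverting demand: P = 157 − Q.
With 5 symmetric Cournot firms, each firm's FOC gives 157 − 6q = 148, so q = 1.5, Q = 5·1.5 = 7.5, and P = 149.5.

Q = 7.5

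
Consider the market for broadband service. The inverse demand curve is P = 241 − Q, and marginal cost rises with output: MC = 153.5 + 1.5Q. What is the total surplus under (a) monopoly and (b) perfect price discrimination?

A monopolist chooses Q where MR = MC. MR = 241 − 2Q; setting this equal to 153.5 + 1.5Q gives Q = 25 and P = 216.
CS = ½·(241 − 216)·25 = 312.5; PS = (216·25 − 153.5·25 − ½·1.5·25²) = 1093.75; TS = 1406.25.
Under first-degree price discrimination the firm charges each unit its demand price and produces up to where P = MC, i.e. Q = 35. Consumer surplus is zero; producer surplus equals total surplus.
TS = 1531.25 (equal to competitive TS).

Monopoly: TS = 1406.25; Perfect PD: TS = 1531.25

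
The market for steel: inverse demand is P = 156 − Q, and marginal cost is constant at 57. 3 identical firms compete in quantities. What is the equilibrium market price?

With 3 symmetric Cournot firms, each firm's FOC gives 156 − 4q = 57, so q = 24.75, Q = 3·24.75 = 74.25, and P = 81.75.

P = 81.75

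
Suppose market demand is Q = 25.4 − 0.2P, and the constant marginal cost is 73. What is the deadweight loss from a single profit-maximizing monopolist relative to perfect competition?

Inverting demand: P = 127 − 5Q.
Perfect competition: P = MC = 73, so 127 − 5Q = 73 and Q = 10.8.
A monopolist chooses Q where MR = MC. MR = 127 − 10Q; setting this equal to 73 gives Q = 5.4 and P = 100.
DWL is the triangle between Q = 5.4 and Q = 10.8: ½·(10.8 − 5.4)·(100 − 73) = 72.9.

DWL = 72.9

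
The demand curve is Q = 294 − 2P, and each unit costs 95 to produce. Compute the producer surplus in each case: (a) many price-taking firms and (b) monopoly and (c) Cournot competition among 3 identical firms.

Inverting demand: P = 147 − 0.5Q.
Perfect competition: P = MC = 95, so 147 − 0.5Q = 95 and Q = 104.
PS = (95 − 95)·104 = 0.
The monopolist equates marginal revenue to marginal cost: 147 − Q = 95, so Q = 52. From demand, P = 121.
PS = (121 − 95)·52 = 1352.
In a 3-firm Cournot equilibrium, symmetry and the first-order condition give q = (147 − 95)/(2) = 26. So Q = 78 and P = 108.
PS = (108 − 95)·78 = 1014.

Competition: PS = 0; Monopoly: PS = 1352; Cournot: PS = 1014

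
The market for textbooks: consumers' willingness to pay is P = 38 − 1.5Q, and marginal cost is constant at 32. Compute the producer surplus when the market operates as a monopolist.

PS = 6

Monopoly sets MR = MC: 38 − 3Q = 32 ⇒ Q = 2, P = 38 − 1.5·2 = 35.
PS = (35 − 32)·2 = 6.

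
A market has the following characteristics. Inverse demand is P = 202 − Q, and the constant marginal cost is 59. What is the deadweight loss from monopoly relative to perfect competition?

Competitive firms price at marginal cost: P = 59, giving Q = 143.
The monopolist equates marginal revenue to marginal cost: 202 − 2Q = 59, so Q = 71.5. From demand, P = 130.5.
DWL is the triangle between Q = 71.5 and Q = 143: ½·(143 − 71.5)·(130.5 − 59) = 2556.125.

DWL = 2556.125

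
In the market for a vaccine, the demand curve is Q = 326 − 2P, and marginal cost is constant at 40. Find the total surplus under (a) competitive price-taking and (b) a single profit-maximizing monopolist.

Competition: TS = 15129; Monopoly: TS = 11346.75

Inverting demand: P = 163 − 0.5Q.
Competitive firms price at marginal cost: P = 40, giving Q = 246.
CS = ½·(163 − 40)·246 = 15129; PS = (40 − 40)·246 = 0; TS = 15129.
Monopoly sets MR = MC: 163 − Q = 40 ⇒ Q = 123, P = 163 − 0.5·123 = 101.5.
CS = ½·(163 − 101.5)·123 = 3782.25; PS = (101.5 − 40)·123 = 7564.5; TS = 11346.75.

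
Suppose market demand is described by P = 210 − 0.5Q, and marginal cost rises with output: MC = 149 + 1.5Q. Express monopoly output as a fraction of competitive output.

Q_m/Q_c = 0.8

The monopolist equates marginal revenue to marginal cost: 210 − Q = 149 + 1.5Q, so Q = 24.4. From demand, P = 197.8.
Under competition P = MC: 210 − 0.5Q = 149 + 1.5Q ⇒ Q = 30.5, P = 194.75.
Ratio Q_m/Q_c = 24.4/30.5 = 0.8.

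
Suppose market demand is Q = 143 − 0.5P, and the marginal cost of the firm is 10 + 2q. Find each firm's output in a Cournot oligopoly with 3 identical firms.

Inverting demand: P = 286 − 2Q.
With 3 symmetric Cournot firms, each firm's FOC gives 286 − 8q = 10 + 2q, so q = 27.6, Q = 3·27.6 = 82.8, and P = 120.4.

q_i = 27.6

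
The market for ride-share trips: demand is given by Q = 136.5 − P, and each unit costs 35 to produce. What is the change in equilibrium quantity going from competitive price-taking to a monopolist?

Inverting demand: P = 136.5 − Q.
Competitive firms price at marginal cost: P = 35, giving Q = 101.5.
The monopolist equates marginal revenue to marginal cost: 136.5 − 2Q = 35, so Q = 50.75. From demand, P = 85.75.
Change in equilibrium quantity: 50.75 − 101.5 = −50.75.

Equilibrium quantity falls by 50.75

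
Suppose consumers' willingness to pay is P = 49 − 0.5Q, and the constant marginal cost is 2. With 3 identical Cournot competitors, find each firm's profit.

Cournot with 3 identical firms: the symmetric best-response condition is 49 − 2q = 2. Each firm produces q = 23.5, total output Q = 70.5, price P = 13.75.
Each firm's profit = (13.75 − 2)·23.5 = 276.125.

π_i = 276.125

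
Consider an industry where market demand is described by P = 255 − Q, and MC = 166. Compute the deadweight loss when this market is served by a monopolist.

DWL = 990.125

Perfect competition: P = MC = 166, so 255 − Q = 166 and Q = 89.
Monopoly sets MR = MC: 255 − 2Q = 166 ⇒ Q = 44.5, P = 255 − 44.5 = 210.5.
DWL is the triangle between Q = 44.5 and Q = 89: ½·(89 − 44.5)·(210.5 − 166) = 990.125.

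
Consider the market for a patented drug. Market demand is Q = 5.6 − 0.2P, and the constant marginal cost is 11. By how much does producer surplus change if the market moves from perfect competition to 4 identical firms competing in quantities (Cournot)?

Inverting demand: P = 28 − 5Q.
Perfect competition: P = MC = 11, so 28 − 5Q = 11 and Q = 3.4.
PS = (11 − 11)·3.4 = 0.
With 4 symmetric Cournot firms, each firm's FOC gives 28 − 25q = 11, so q = 0.68, Q = 4·0.68 = 2.72, and P = 14.4.
PS = (14.4 − 11)·2.72 = 9.248.
Change in producer surplus: 9.248 − 0 = 9.248.

Producer surplus rises by 9.248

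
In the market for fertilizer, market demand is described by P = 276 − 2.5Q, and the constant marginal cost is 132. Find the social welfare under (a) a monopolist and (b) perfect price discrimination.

Monopoly sets MR = MC: 276 − 5Q = 132 ⇒ Q = 28.8, P = 276 − 2.5·28.8 = 204.
CS = ½·(276 − 204)·28.8 = 1036.8; PS = (204 − 132)·28.8 = 2073.6; TS = 3110.4.
A perfectly discriminating monopolist sells every unit with P(Q) ≥ MC(Q), so output equals the competitive quantity Q = 57.6. Each buyer pays their reservation price, so CS = 0 and the firm captures all surplus.
TS = 4147.2 (equal to competitive TS).

Monopoly: TS = 3110.4; Perfect PD: TS = 4147.2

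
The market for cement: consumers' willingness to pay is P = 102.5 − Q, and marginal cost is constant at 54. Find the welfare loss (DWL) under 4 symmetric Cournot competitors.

DWL = 47.045

Competitive firms price at marginal cost: P = 54, giving Q = 48.5.
In a 4-firm Cournot equilibrium, symmetry and the first-order condition give q = (102.5 − 54)/(5) = 9.7. So Q = 38.8 and P = 63.7.
DWL is the triangle between Q = 38.8 and Q = 48.5: ½·(48.5 − 38.8)·(63.7 − 54) = 47.045.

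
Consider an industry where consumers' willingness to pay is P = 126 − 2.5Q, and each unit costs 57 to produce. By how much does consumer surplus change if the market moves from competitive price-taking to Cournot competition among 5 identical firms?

Consumer surplus falls by 290.95

Under competition P = MC = 57, so Q = (126 − 57)/2.5 = 27.6.
CS = ½·(126 − 57)·27.6 = 952.2.
In a 5-firm Cournot equilibrium, symmetry and the first-order condition give q = (126 − 57)/(15) = 4.6. So Q = 23 and P = 68.5.
CS = ½·(126 − 68.5)·23 = 661.25.
Change in consumer surplus: 661.25 − 952.2 = −290.95.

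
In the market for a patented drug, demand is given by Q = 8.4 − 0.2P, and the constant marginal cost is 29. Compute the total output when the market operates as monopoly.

Q = 1.3

Inverting demand: P = 42 − 5Q.
A monopolist chooses Q where MR = MC. MR = 42 − 10Q; setting this equal to 29 gives Q = 1.3 and P = 35.5.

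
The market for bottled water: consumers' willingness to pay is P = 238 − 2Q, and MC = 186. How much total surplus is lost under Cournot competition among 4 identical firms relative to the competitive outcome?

Competitive firms price at marginal cost: P = 186, giving Q = 26.
Cournot with 4 identical firms: the symmetric best-response condition is 238 − 10q = 186. Each firm produces q = 5.2, total output Q = 20.8, price P = 196.4.
DWL is the triangle between Q = 20.8 and Q = 26: ½·(26 − 20.8)·(196.4 − 186) = 27.04.

DWL = 27.04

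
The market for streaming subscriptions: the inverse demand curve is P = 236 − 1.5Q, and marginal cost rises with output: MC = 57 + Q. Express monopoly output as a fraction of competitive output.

Q_m/Q_c = 0.625

A monopolist chooses Q where MR = MC. MR = 236 − 3Q; setting this equal to 57 + Q gives Q = 44.75 and P = 168.875.
Under competition P = MC: 236 − 1.5Q = 57 + Q ⇒ Q = 71.6, P = 128.6.
Ratio Q_m/Q_c = 44.75/71.6 = 0.625.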